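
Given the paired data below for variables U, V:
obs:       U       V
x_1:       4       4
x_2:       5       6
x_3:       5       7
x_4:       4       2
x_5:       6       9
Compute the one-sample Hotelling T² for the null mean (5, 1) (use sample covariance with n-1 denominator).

Step 1 — sample mean vector:
  mean(U) = (4 + 5 + 5 + 4 + 6) / 5 = 24/5 = 4.8
  mean(V) = (4 + 6 + 7 + 2 + 9) / 5 = 28/5 = 5.6
  x̄ = (4.8, 5.6),  deviation x̄ - mu_0 = (4.8, 5.6) - (5, 1) = (-0.2, 4.6).

Step 2 — sample covariance matrix, S[i,j] = (1/(n-1)) · Σ_k (x_{k,i} - mean_i) · (x_{k,j} - mean_j), divisor n-1 = 4:
  S[U,U] = ((-0.8)·(-0.8) + (0.2)·(0.2) + (0.2)·(0.2) + (-0.8)·(-0.8) + (1.2)·(1.2)) / 4 = 2.8/4 = 0.7
  S[U,V] = ((-0.8)·(-1.6) + (0.2)·(0.4) + (0.2)·(1.4) + (-0.8)·(-3.6) + (1.2)·(3.4)) / 4 = 8.6/4 = 2.15
  S[V,V] = ((-1.6)·(-1.6) + (0.4)·(0.4) + (1.4)·(1.4) + (-3.6)·(-3.6) + (3.4)·(3.4)) / 4 = 29.2/4 = 7.3
  S = [[0.7, 2.15],
 [2.15, 7.3]].

Step 3 — invert S. det(S) = 0.7·7.3 - (2.15)² = 0.4875.
  S^{-1} = (1/det) · [[d, -b], [-b, a]] = [[14.9744, -4.4103],
 [-4.4103, 1.4359]].

Step 4 — quadratic form (x̄ - mu_0)^T · S^{-1} · (x̄ - mu_0):
  S^{-1} · (x̄ - mu_0) = (-23.2821, 7.4872),
  (x̄ - mu_0)^T · [...] = (-0.2)·(-23.2821) + (4.6)·(7.4872) = 39.0974.

Step 5 — scale by n: T² = 5 · 39.0974 = 195.4872.

T² ≈ 195.4872


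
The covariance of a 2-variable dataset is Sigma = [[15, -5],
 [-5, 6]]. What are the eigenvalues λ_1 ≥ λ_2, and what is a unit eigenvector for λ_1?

Step 1 — characteristic polynomial of 2×2 Sigma:
  det(Sigma - λI) = λ² - trace · λ + det = 0.
  trace = 15 + 6 = 21, det = 15·6 - (-5)² = 65.
Step 2 — discriminant:
  Δ = trace² - 4·det = 441 - 260 = 181.
Step 3 — eigenvalues:
  λ = (trace ± √Δ)/2 = (21 ± 13.4536)/2,
  λ_1 = 17.2268,  λ_2 = 3.7732.

Step 4 — unit eigenvector for λ_1: solve (Sigma - λ_1 I)v = 0. First row:
  (15 - 17.2268)·v_x + (-5)·v_y = 0, i.e. (-2.2268)·v_x + (-5)·v_y = 0,
  so v ∝ (b, λ_1 - a) = (-5, 2.2268); multiply by -1 so the first entry is positive: u = (5, -2.2268).
  ||u|| = √((5)² + (-2.2268)²) = √(29.9587) ≈ 5.4735,
  v_1 = u/||u|| ≈ (0.9135, -0.4068) (||v_1|| = 1).

λ_1 = 17.2268,  λ_2 = 3.7732;  v_1 ≈ (0.9135, -0.4068)


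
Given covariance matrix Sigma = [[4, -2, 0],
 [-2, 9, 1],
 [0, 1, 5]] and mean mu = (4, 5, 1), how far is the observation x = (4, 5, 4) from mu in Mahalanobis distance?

Step 1 — centre the observation: (x - mu) = (0, 0, 3).

Step 2 — invert Sigma (cofactor / det for 3×3, or solve directly):
  Sigma^{-1} = [[0.2821, 0.0641, -0.0128],
 [0.0641, 0.1282, -0.0256],
 [-0.0128, -0.0256, 0.2051]].

Step 3 — form the quadratic (x - mu)^T · Sigma^{-1} · (x - mu):
  Sigma^{-1} · (x - mu) = (-0.0385, -0.0769, 0.6154).
  (x - mu)^T · [Sigma^{-1} · (x - mu)] = (0)·(-0.0385) + (0)·(-0.0769) + (3)·(0.6154) = 1.8462.

Step 4 — take square root: d = √(1.8462) ≈ 1.3587.

d(x, mu) = √(1.8462) ≈ 1.3587


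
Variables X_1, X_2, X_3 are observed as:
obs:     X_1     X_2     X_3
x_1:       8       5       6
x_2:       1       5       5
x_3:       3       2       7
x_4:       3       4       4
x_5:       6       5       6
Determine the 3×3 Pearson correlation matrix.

Step 1 — column means:
  mean(X_1) = (8 + 1 + 3 + 3 + 6) / 5 = 21/5 = 4.2
  mean(X_2) = (5 + 5 + 2 + 4 + 5) / 5 = 21/5 = 4.2
  mean(X_3) = (6 + 5 + 7 + 4 + 6) / 5 = 28/5 = 5.6

Step 2 — sample variances and covariances s[i,j] = (1/(n-1)) · Σ_k (x_{k,i} - mean_i) · (x_{k,j} - mean_j), with n-1 = 4:
  s[X_1,X_1] = ((3.8)·(3.8) + (-3.2)·(-3.2) + (-1.2)·(-1.2) + (-1.2)·(-1.2) + (1.8)·(1.8)) / 4 = 30.8/4 = 7.7
  s[X_1,X_2] = ((3.8)·(0.8) + (-3.2)·(0.8) + (-1.2)·(-2.2) + (-1.2)·(-0.2) + (1.8)·(0.8)) / 4 = 4.8/4 = 1.2
  s[X_1,X_3] = ((3.8)·(0.4) + (-3.2)·(-0.6) + (-1.2)·(1.4) + (-1.2)·(-1.6) + (1.8)·(0.4)) / 4 = 4.4/4 = 1.1
  s[X_2,X_2] = ((0.8)·(0.8) + (0.8)·(0.8) + (-2.2)·(-2.2) + (-0.2)·(-0.2) + (0.8)·(0.8)) / 4 = 6.8/4 = 1.7
  s[X_2,X_3] = ((0.8)·(0.4) + (0.8)·(-0.6) + (-2.2)·(1.4) + (-0.2)·(-1.6) + (0.8)·(0.4)) / 4 = -2.6/4 = -0.65
  s[X_3,X_3] = ((0.4)·(0.4) + (-0.6)·(-0.6) + (1.4)·(1.4) + (-1.6)·(-1.6) + (0.4)·(0.4)) / 4 = 5.2/4 = 1.3
  Sample standard deviations s_i = √(s[i,i]):
  s(X_1) = √(7.7) = 2.7749
  s(X_2) = √(1.7) = 1.3038
  s(X_3) = √(1.3) = 1.1402

Step 3 — r_{ij} = s_{ij} / (s_i · s_j):
  r[X_1,X_1] = 1 (diagonal).
  r[X_1,X_2] = 1.2 / (2.7749 · 1.3038) = 1.2 / 3.618 = 0.3317
  r[X_1,X_3] = 1.1 / (2.7749 · 1.1402) = 1.1 / 3.1639 = 0.3477
  r[X_2,X_2] = 1 (diagonal).
  r[X_2,X_3] = -0.65 / (1.3038 · 1.1402) = -0.65 / 1.4866 = -0.4372
  r[X_3,X_3] = 1 (diagonal).

R is symmetric with unit diagonal. Assembling:

R = [[1, 0.3317, 0.3477],
 [0.3317, 1, -0.4372],
 [0.3477, -0.4372, 1]]


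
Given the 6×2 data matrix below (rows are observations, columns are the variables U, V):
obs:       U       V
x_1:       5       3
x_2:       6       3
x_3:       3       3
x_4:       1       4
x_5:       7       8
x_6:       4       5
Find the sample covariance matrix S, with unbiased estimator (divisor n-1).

Step 1 — column means:
  mean(U) = (5 + 6 + 3 + 1 + 7 + 4) / 6 = 26/6 = 4.3333
  mean(V) = (3 + 3 + 3 + 4 + 8 + 5) / 6 = 26/6 = 4.3333

Step 2 — sample covariance S[i,j] = (1/(n-1)) · Σ_k (x_{k,i} - mean_i) · (x_{k,j} - mean_j), with n-1 = 5.
  S[U,U] = ((0.6667)·(0.6667) + (1.6667)·(1.6667) + (-1.3333)·(-1.3333) + (-3.3333)·(-3.3333) + (2.6667)·(2.6667) + (-0.3333)·(-0.3333)) / 5 = 23.3333/5 = 4.6667
  S[U,V] = ((0.6667)·(-1.3333) + (1.6667)·(-1.3333) + (-1.3333)·(-1.3333) + (-3.3333)·(-0.3333) + (2.6667)·(3.6667) + (-0.3333)·(0.6667)) / 5 = 9.3333/5 = 1.8667
  S[V,V] = ((-1.3333)·(-1.3333) + (-1.3333)·(-1.3333) + (-1.3333)·(-1.3333) + (-0.3333)·(-0.3333) + (3.6667)·(3.6667) + (0.6667)·(0.6667)) / 5 = 19.3333/5 = 3.8667

S is symmetric (S[j,i] = S[i,j]). Assembling:

S = [[4.6667, 1.8667],
 [1.8667, 3.8667]]


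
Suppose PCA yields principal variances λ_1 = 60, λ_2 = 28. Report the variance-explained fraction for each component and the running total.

Step 1 — total variance = trace(Sigma) = Σ λ_i = 60 + 28 = 88.

Step 2 — fraction explained by component i = λ_i / Σ λ:
  PC1: 60/88 = 0.6818
  PC2: 28/88 = 0.3182

Step 3 — cumulative fraction after k components = (λ_1 + ... + λ_k) / Σ λ:
  k = 1: 60/88 = 0.6818
  k = 2: (60 + 28)/88 = 88/88 = 1

Summary (fraction, with percent):

explained: PC1 0.6818 (68.18%), PC2 0.3182 (31.82%);  cumulative: 0.6818, 1


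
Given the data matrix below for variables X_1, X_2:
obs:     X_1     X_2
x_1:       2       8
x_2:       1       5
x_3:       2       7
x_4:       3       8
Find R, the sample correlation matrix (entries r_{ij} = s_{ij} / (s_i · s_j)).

Step 1 — column means:
  mean(X_1) = (2 + 1 + 2 + 3) / 4 = 8/4 = 2
  mean(X_2) = (8 + 5 + 7 + 8) / 4 = 28/4 = 7

Step 2 — sample variances and covariances s[i,j] = (1/(n-1)) · Σ_k (x_{k,i} - mean_i) · (x_{k,j} - mean_j), with n-1 = 3:
  s[X_1,X_1] = ((0)·(0) + (-1)·(-1) + (0)·(0) + (1)·(1)) / 3 = 2/3 = 0.6667
  s[X_1,X_2] = ((0)·(1) + (-1)·(-2) + (0)·(0) + (1)·(1)) / 3 = 3/3 = 1
  s[X_2,X_2] = ((1)·(1) + (-2)·(-2) + (0)·(0) + (1)·(1)) / 3 = 6/3 = 2
  Sample standard deviations s_i = √(s[i,i]):
  s(X_1) = √(0.6667) = 0.8165
  s(X_2) = √(2) = 1.4142

Step 3 — r_{ij} = s_{ij} / (s_i · s_j):
  r[X_1,X_1] = 1 (diagonal).
  r[X_1,X_2] = 1 / (0.8165 · 1.4142) = 1 / 1.1547 = 0.866
  r[X_2,X_2] = 1 (diagonal).

R is symmetric with unit diagonal. Assembling:

R = [[1, 0.866],
 [0.866, 1]]


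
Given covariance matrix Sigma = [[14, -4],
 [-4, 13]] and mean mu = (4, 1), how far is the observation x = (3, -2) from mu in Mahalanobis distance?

Step 1 — centre the observation: (x - mu) = (-1, -3).

Step 2 — invert Sigma. det(Sigma) = 14·13 - (-4)² = 166.
  Sigma^{-1} = (1/det) · [[d, -b], [-b, a]] = [[0.0783, 0.0241],
 [0.0241, 0.0843]].

Step 3 — form the quadratic (x - mu)^T · Sigma^{-1} · (x - mu):
  Sigma^{-1} · (x - mu) = (-0.1506, -0.2771).
  (x - mu)^T · [Sigma^{-1} · (x - mu)] = (-1)·(-0.1506) + (-3)·(-0.2771) = 0.9819.

Step 4 — take square root: d = √(0.9819) ≈ 0.9909.

d(x, mu) = √(0.9819) ≈ 0.9909


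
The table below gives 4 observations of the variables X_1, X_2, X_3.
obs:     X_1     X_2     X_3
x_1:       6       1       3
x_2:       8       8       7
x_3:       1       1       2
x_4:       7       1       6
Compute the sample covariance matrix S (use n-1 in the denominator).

Step 1 — column means:
  mean(X_1) = (6 + 8 + 1 + 7) / 4 = 22/4 = 5.5
  mean(X_2) = (1 + 8 + 1 + 1) / 4 = 11/4 = 2.75
  mean(X_3) = (3 + 7 + 2 + 6) / 4 = 18/4 = 4.5

Step 2 — sample covariance S[i,j] = (1/(n-1)) · Σ_k (x_{k,i} - mean_i) · (x_{k,j} - mean_j), with n-1 = 3.
  S[X_1,X_1] = ((0.5)·(0.5) + (2.5)·(2.5) + (-4.5)·(-4.5) + (1.5)·(1.5)) / 3 = 29/3 = 9.6667
  S[X_1,X_2] = ((0.5)·(-1.75) + (2.5)·(5.25) + (-4.5)·(-1.75) + (1.5)·(-1.75)) / 3 = 17.5/3 = 5.8333
  S[X_1,X_3] = ((0.5)·(-1.5) + (2.5)·(2.5) + (-4.5)·(-2.5) + (1.5)·(1.5)) / 3 = 19/3 = 6.3333
  S[X_2,X_2] = ((-1.75)·(-1.75) + (5.25)·(5.25) + (-1.75)·(-1.75) + (-1.75)·(-1.75)) / 3 = 36.75/3 = 12.25
  S[X_2,X_3] = ((-1.75)·(-1.5) + (5.25)·(2.5) + (-1.75)·(-2.5) + (-1.75)·(1.5)) / 3 = 17.5/3 = 5.8333
  S[X_3,X_3] = ((-1.5)·(-1.5) + (2.5)·(2.5) + (-2.5)·(-2.5) + (1.5)·(1.5)) / 3 = 17/3 = 5.6667

S is symmetric (S[j,i] = S[i,j]). Assembling:

S = [[9.6667, 5.8333, 6.3333],
 [5.8333, 12.25, 5.8333],
 [6.3333, 5.8333, 5.6667]]


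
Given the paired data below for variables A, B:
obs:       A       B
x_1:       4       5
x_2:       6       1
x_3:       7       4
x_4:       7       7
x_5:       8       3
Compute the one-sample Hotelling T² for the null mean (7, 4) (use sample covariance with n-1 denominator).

Step 1 — sample mean vector:
  mean(A) = (4 + 6 + 7 + 7 + 8) / 5 = 32/5 = 6.4
  mean(B) = (5 + 1 + 4 + 7 + 3) / 5 = 20/5 = 4
  x̄ = (6.4, 4),  deviation x̄ - mu_0 = (6.4, 4) - (7, 4) = (-0.6, 0).

Step 2 — sample covariance matrix, S[i,j] = (1/(n-1)) · Σ_k (x_{k,i} - mean_i) · (x_{k,j} - mean_j), divisor n-1 = 4:
  S[A,A] = ((-2.4)·(-2.4) + (-0.4)·(-0.4) + (0.6)·(0.6) + (0.6)·(0.6) + (1.6)·(1.6)) / 4 = 9.2/4 = 2.3
  S[A,B] = ((-2.4)·(1) + (-0.4)·(-3) + (0.6)·(0) + (0.6)·(3) + (1.6)·(-1)) / 4 = -1/4 = -0.25
  S[B,B] = ((1)·(1) + (-3)·(-3) + (0)·(0) + (3)·(3) + (-1)·(-1)) / 4 = 20/4 = 5
  S = [[2.3, -0.25],
 [-0.25, 5]].

Step 3 — invert S. det(S) = 2.3·5 - (-0.25)² = 11.4375.
  S^{-1} = (1/det) · [[d, -b], [-b, a]] = [[0.4372, 0.0219],
 [0.0219, 0.2011]].

Step 4 — quadratic form (x̄ - mu_0)^T · S^{-1} · (x̄ - mu_0):
  S^{-1} · (x̄ - mu_0) = (-0.2623, -0.0131),
  (x̄ - mu_0)^T · [...] = (-0.6)·(-0.2623) + (0)·(-0.0131) = 0.1574.

Step 5 — scale by n: T² = 5 · 0.1574 = 0.7869.

T² ≈ 0.7869


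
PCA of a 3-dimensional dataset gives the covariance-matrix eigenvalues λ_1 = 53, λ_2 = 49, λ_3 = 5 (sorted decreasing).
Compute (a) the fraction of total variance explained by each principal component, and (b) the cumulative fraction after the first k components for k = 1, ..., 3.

Step 1 — total variance = trace(Sigma) = Σ λ_i = 53 + 49 + 5 = 107.

Step 2 — fraction explained by component i = λ_i / Σ λ:
  PC1: 53/107 = 0.4953
  PC2: 49/107 = 0.4579
  PC3: 5/107 = 0.0467

Step 3 — cumulative fraction after k components = (λ_1 + ... + λ_k) / Σ λ:
  k = 1: 53/107 = 0.4953
  k = 2: (53 + 49)/107 = 102/107 = 0.9533
  k = 3: (53 + 49 + 5)/107 = 107/107 = 1

Summary (fraction, with percent):

explained: PC1 0.4953 (49.53%), PC2 0.4579 (45.79%), PC3 0.0467 (4.67%);  cumulative: 0.4953, 0.9533, 1


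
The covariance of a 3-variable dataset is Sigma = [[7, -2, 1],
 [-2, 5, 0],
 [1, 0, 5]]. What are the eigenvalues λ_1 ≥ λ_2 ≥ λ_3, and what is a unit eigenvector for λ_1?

Step 1 — characteristic polynomial p(λ) = det(λI - Sigma) = λ³ - tr·λ² + c_1·λ - det, where tr = trace, c_1 = sum of the principal 2×2 minors, det = det(Sigma):
  tr = 7 + 5 + 5 = 17,
  c_1 = (7·5 - (-2)²) + (7·5 - (1)²) + (5·5 - (0)²) = 31 + 34 + 25 = 90,
  det = 7·(5·5 - (0)²) - (-2)·((-2)·5 - (0)·(1)) + (1)·((-2)·(0) - 5·(1)) = 7·(25) - (-2)·(-10) + (1)·(-5) = 150.
  So p(λ) = λ³ - 17λ² + 90λ - 150.
Step 2 — look for an integer root (rational root theorem: any rational root is an integer divisor of 150). Testing λ = 5:
  p(5) = 125 - 425 + 450 - 150 = 0  ✓
  Dividing out (λ - 5): p(λ) = (λ - 5)(λ² - 12λ + 30).
Step 3 — remaining eigenvalues from the quadratic λ² - 12λ + 30 = 0:
  Δ = 12² - 4·30 = 144 - 120 = 24,  λ = (12 ± √24)/2 = (12 ± 4.899)/2 ≈ 8.4495 or 3.5505.
  Sorted: λ_1 = 8.4495,  λ_2 = 5,  λ_3 = 3.5505  (check: sum = 17 = tr ✓).

Step 4 — unit eigenvector for λ_1 ≈ 8.4495: v spans the null space of (Sigma - λ_1 I), whose rows are
  r_1 = (-1.4495, -2, 1),  r_2 = (-2, -3.4495, 0),  r_3 = (1, 0, -3.4495).
  v is orthogonal to every row, so take v ∝ r_1 × r_2 = ((-2)·(0) - (1)·(-3.4495), (1)·(-2) - (-1.4495)·(0), (-1.4495)·(-3.4495) - (-2)·(-2)) ≈ (3.4495, -2, 1).
  Let u = (3.4495, -2, 1).
  ||u|| = √((3.4495)² + (-2)² + (1)²) = √(16.899) ≈ 4.1108,  v_1 = u/||u|| ≈ (0.8391, -0.4865, 0.2433) (||v_1|| = 1).

λ_1 = 8.4495,  λ_2 = 5,  λ_3 = 3.5505;  v_1 ≈ (0.8391, -0.4865, 0.2433)


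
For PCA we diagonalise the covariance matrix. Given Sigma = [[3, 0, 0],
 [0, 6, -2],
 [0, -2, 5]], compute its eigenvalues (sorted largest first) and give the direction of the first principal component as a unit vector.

Step 1 — characteristic polynomial p(λ) = det(λI - Sigma) = λ³ - tr·λ² + c_1·λ - det, where tr = trace, c_1 = sum of the principal 2×2 minors, det = det(Sigma):
  tr = 3 + 6 + 5 = 14,
  c_1 = (3·6 - (0)²) + (3·5 - (0)²) + (6·5 - (-2)²) = 18 + 15 + 26 = 59,
  det = 3·(6·5 - (-2)²) - (0)·((0)·5 - (-2)·(0)) + (0)·((0)·(-2) - 6·(0)) = 3·(26) - (0)·(0) + (0)·(0) = 78.
  So p(λ) = λ³ - 14λ² + 59λ - 78.
Step 2 — look for an integer root (rational root theorem: any rational root is an integer divisor of 78). Testing λ = 3:
  p(3) = 27 - 126 + 177 - 78 = 0  ✓
  Dividing out (λ - 3): p(λ) = (λ - 3)(λ² - 11λ + 26).
Step 3 — remaining eigenvalues from the quadratic λ² - 11λ + 26 = 0:
  Δ = 11² - 4·26 = 121 - 104 = 17,  λ = (11 ± √17)/2 = (11 ± 4.1231)/2 ≈ 7.5616 or 3.4384.
  Sorted: λ_1 = 7.5616,  λ_2 = 3.4384,  λ_3 = 3  (check: sum = 14 = tr ✓).

Step 4 — unit eigenvector for λ_1 ≈ 7.5616: v spans the null space of (Sigma - λ_1 I), whose rows are
  r_1 = (-4.5616, 0, 0),  r_2 = (0, -1.5616, -2),  r_3 = (0, -2, -2.5616).
  v is orthogonal to every row, so take v ∝ r_1 × r_2 = ((0)·(-2) - (0)·(-1.5616), (0)·(0) - (-4.5616)·(-2), (-4.5616)·(-1.5616) - (0)·(0)) ≈ (0, -9.1231, 7.1231).
  Rescale (multiply by -1 so the first nonzero entry is positive): u = (0, 9.1231, -7.1231).
  ||u|| = √((0)² + (9.1231)² + (-7.1231)²) = √(133.9697) ≈ 11.5745,  v_1 = u/||u|| ≈ (0, 0.7882, -0.6154) (||v_1|| = 1).

λ_1 = 7.5616,  λ_2 = 3.4384,  λ_3 = 3;  v_1 ≈ (0, 0.7882, -0.6154)


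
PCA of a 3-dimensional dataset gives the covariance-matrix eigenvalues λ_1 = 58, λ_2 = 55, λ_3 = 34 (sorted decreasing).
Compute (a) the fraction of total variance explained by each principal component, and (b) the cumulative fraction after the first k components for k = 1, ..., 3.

Step 1 — total variance = trace(Sigma) = Σ λ_i = 58 + 55 + 34 = 147.

Step 2 — fraction explained by component i = λ_i / Σ λ:
  PC1: 58/147 = 0.3946
  PC2: 55/147 = 0.3741
  PC3: 34/147 = 0.2313

Step 3 — cumulative fraction after k components = (λ_1 + ... + λ_k) / Σ λ:
  k = 1: 58/147 = 0.3946
  k = 2: (58 + 55)/147 = 113/147 = 0.7687
  k = 3: (58 + 55 + 34)/147 = 147/147 = 1

Summary (fraction, with percent):

explained: PC1 0.3946 (39.46%), PC2 0.3741 (37.41%), PC3 0.2313 (23.13%);  cumulative: 0.3946, 0.7687, 1


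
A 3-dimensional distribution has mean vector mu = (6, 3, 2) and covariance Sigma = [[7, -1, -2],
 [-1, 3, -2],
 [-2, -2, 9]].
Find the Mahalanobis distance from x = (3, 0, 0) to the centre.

Step 1 — centre the observation: (x - mu) = (-3, -3, -2).

Step 2 — invert Sigma (cofactor / det for 3×3, or solve directly):
  Sigma^{-1} = [[0.1742, 0.0985, 0.0606],
 [0.0985, 0.447, 0.1212],
 [0.0606, 0.1212, 0.1515]].

Step 3 — form the quadratic (x - mu)^T · Sigma^{-1} · (x - mu):
  Sigma^{-1} · (x - mu) = (-0.9394, -1.8788, -0.8485).
  (x - mu)^T · [Sigma^{-1} · (x - mu)] = (-3)·(-0.9394) + (-3)·(-1.8788) + (-2)·(-0.8485) = 10.1515.

Step 4 — take square root: d = √(10.1515) ≈ 3.1861.

d(x, mu) = √(10.1515) ≈ 3.1861


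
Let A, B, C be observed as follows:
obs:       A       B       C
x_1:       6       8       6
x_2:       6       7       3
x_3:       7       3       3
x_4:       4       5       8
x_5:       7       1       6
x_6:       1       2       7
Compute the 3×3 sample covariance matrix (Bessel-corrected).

Step 1 — column means:
  mean(A) = (6 + 6 + 7 + 4 + 7 + 1) / 6 = 31/6 = 5.1667
  mean(B) = (8 + 7 + 3 + 5 + 1 + 2) / 6 = 26/6 = 4.3333
  mean(C) = (6 + 3 + 3 + 8 + 6 + 7) / 6 = 33/6 = 5.5

Step 2 — sample covariance S[i,j] = (1/(n-1)) · Σ_k (x_{k,i} - mean_i) · (x_{k,j} - mean_j), with n-1 = 5.
  S[A,A] = ((0.8333)·(0.8333) + (0.8333)·(0.8333) + (1.8333)·(1.8333) + (-1.1667)·(-1.1667) + (1.8333)·(1.8333) + (-4.1667)·(-4.1667)) / 5 = 26.8333/5 = 5.3667
  S[A,B] = ((0.8333)·(3.6667) + (0.8333)·(2.6667) + (1.8333)·(-1.3333) + (-1.1667)·(0.6667) + (1.8333)·(-3.3333) + (-4.1667)·(-2.3333)) / 5 = 5.6667/5 = 1.1333
  S[A,C] = ((0.8333)·(0.5) + (0.8333)·(-2.5) + (1.8333)·(-2.5) + (-1.1667)·(2.5) + (1.8333)·(0.5) + (-4.1667)·(1.5)) / 5 = -14.5/5 = -2.9
  S[B,B] = ((3.6667)·(3.6667) + (2.6667)·(2.6667) + (-1.3333)·(-1.3333) + (0.6667)·(0.6667) + (-3.3333)·(-3.3333) + (-2.3333)·(-2.3333)) / 5 = 39.3333/5 = 7.8667
  S[B,C] = ((3.6667)·(0.5) + (2.6667)·(-2.5) + (-1.3333)·(-2.5) + (0.6667)·(2.5) + (-3.3333)·(0.5) + (-2.3333)·(1.5)) / 5 = -5/5 = -1
  S[C,C] = ((0.5)·(0.5) + (-2.5)·(-2.5) + (-2.5)·(-2.5) + (2.5)·(2.5) + (0.5)·(0.5) + (1.5)·(1.5)) / 5 = 21.5/5 = 4.3

S is symmetric (S[j,i] = S[i,j]). Assembling:

S = [[5.3667, 1.1333, -2.9],
 [1.1333, 7.8667, -1],
 [-2.9, -1, 4.3]]


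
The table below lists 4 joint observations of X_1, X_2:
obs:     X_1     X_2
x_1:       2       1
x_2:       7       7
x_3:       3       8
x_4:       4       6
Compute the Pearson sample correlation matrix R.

Step 1 — column means:
  mean(X_1) = (2 + 7 + 3 + 4) / 4 = 16/4 = 4
  mean(X_2) = (1 + 7 + 8 + 6) / 4 = 22/4 = 5.5

Step 2 — sample variances and covariances s[i,j] = (1/(n-1)) · Σ_k (x_{k,i} - mean_i) · (x_{k,j} - mean_j), with n-1 = 3:
  s[X_1,X_1] = ((-2)·(-2) + (3)·(3) + (-1)·(-1) + (0)·(0)) / 3 = 14/3 = 4.6667
  s[X_1,X_2] = ((-2)·(-4.5) + (3)·(1.5) + (-1)·(2.5) + (0)·(0.5)) / 3 = 11/3 = 3.6667
  s[X_2,X_2] = ((-4.5)·(-4.5) + (1.5)·(1.5) + (2.5)·(2.5) + (0.5)·(0.5)) / 3 = 29/3 = 9.6667
  Sample standard deviations s_i = √(s[i,i]):
  s(X_1) = √(4.6667) = 2.1602
  s(X_2) = √(9.6667) = 3.1091

Step 3 — r_{ij} = s_{ij} / (s_i · s_j):
  r[X_1,X_1] = 1 (diagonal).
  r[X_1,X_2] = 3.6667 / (2.1602 · 3.1091) = 3.6667 / 6.7165 = 0.5459
  r[X_2,X_2] = 1 (diagonal).

R is symmetric with unit diagonal. Assembling:

R = [[1, 0.5459],
 [0.5459, 1]]


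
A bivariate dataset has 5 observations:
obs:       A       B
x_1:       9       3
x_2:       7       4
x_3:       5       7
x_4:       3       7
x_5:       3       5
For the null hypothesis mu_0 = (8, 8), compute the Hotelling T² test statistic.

Step 1 — sample mean vector:
  mean(A) = (9 + 7 + 5 + 3 + 3) / 5 = 27/5 = 5.4
  mean(B) = (3 + 4 + 7 + 7 + 5) / 5 = 26/5 = 5.2
  x̄ = (5.4, 5.2),  deviation x̄ - mu_0 = (5.4, 5.2) - (8, 8) = (-2.6, -2.8).

Step 2 — sample covariance matrix, S[i,j] = (1/(n-1)) · Σ_k (x_{k,i} - mean_i) · (x_{k,j} - mean_j), divisor n-1 = 4:
  S[A,A] = ((3.6)·(3.6) + (1.6)·(1.6) + (-0.4)·(-0.4) + (-2.4)·(-2.4) + (-2.4)·(-2.4)) / 4 = 27.2/4 = 6.8
  S[A,B] = ((3.6)·(-2.2) + (1.6)·(-1.2) + (-0.4)·(1.8) + (-2.4)·(1.8) + (-2.4)·(-0.2)) / 4 = -14.4/4 = -3.6
  S[B,B] = ((-2.2)·(-2.2) + (-1.2)·(-1.2) + (1.8)·(1.8) + (1.8)·(1.8) + (-0.2)·(-0.2)) / 4 = 12.8/4 = 3.2
  S = [[6.8, -3.6],
 [-3.6, 3.2]].

Step 3 — invert S. det(S) = 6.8·3.2 - (-3.6)² = 8.8.
  S^{-1} = (1/det) · [[d, -b], [-b, a]] = [[0.3636, 0.4091],
 [0.4091, 0.7727]].

Step 4 — quadratic form (x̄ - mu_0)^T · S^{-1} · (x̄ - mu_0):
  S^{-1} · (x̄ - mu_0) = (-2.0909, -3.2273),
  (x̄ - mu_0)^T · [...] = (-2.6)·(-2.0909) + (-2.8)·(-3.2273) = 14.4727.

Step 5 — scale by n: T² = 5 · 14.4727 = 72.3636.

T² ≈ 72.3636


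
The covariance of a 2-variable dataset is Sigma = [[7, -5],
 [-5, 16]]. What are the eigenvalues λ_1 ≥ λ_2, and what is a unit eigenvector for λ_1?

Step 1 — characteristic polynomial of 2×2 Sigma:
  det(Sigma - λI) = λ² - trace · λ + det = 0.
  trace = 7 + 16 = 23, det = 7·16 - (-5)² = 87.
Step 2 — discriminant:
  Δ = trace² - 4·det = 529 - 348 = 181.
Step 3 — eigenvalues:
  λ = (trace ± √Δ)/2 = (23 ± 13.4536)/2,
  λ_1 = 18.2268,  λ_2 = 4.7732.

Step 4 — unit eigenvector for λ_1: solve (Sigma - λ_1 I)v = 0. First row:
  (7 - 18.2268)·v_x + (-5)·v_y = 0, i.e. (-11.2268)·v_x + (-5)·v_y = 0,
  so v ∝ (b, λ_1 - a) = (-5, 11.2268); multiply by -1 so the first entry is positive: u = (5, -11.2268).
  ||u|| = √((5)² + (-11.2268)²) = √(151.0413) ≈ 12.2899,
  v_1 = u/||u|| ≈ (0.4068, -0.9135) (||v_1|| = 1).

λ_1 = 18.2268,  λ_2 = 4.7732;  v_1 ≈ (0.4068, -0.9135)


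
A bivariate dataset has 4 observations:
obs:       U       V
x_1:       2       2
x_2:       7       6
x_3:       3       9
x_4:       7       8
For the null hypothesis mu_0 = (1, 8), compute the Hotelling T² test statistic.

Step 1 — sample mean vector:
  mean(U) = (2 + 7 + 3 + 7) / 4 = 19/4 = 4.75
  mean(V) = (2 + 6 + 9 + 8) / 4 = 25/4 = 6.25
  x̄ = (4.75, 6.25),  deviation x̄ - mu_0 = (4.75, 6.25) - (1, 8) = (3.75, -1.75).

Step 2 — sample covariance matrix, S[i,j] = (1/(n-1)) · Σ_k (x_{k,i} - mean_i) · (x_{k,j} - mean_j), divisor n-1 = 3:
  S[U,U] = ((-2.75)·(-2.75) + (2.25)·(2.25) + (-1.75)·(-1.75) + (2.25)·(2.25)) / 3 = 20.75/3 = 6.9167
  S[U,V] = ((-2.75)·(-4.25) + (2.25)·(-0.25) + (-1.75)·(2.75) + (2.25)·(1.75)) / 3 = 10.25/3 = 3.4167
  S[V,V] = ((-4.25)·(-4.25) + (-0.25)·(-0.25) + (2.75)·(2.75) + (1.75)·(1.75)) / 3 = 28.75/3 = 9.5833
  S = [[6.9167, 3.4167],
 [3.4167, 9.5833]].

Step 3 — invert S. det(S) = 6.9167·9.5833 - (3.4167)² = 54.6111.
  S^{-1} = (1/det) · [[d, -b], [-b, a]] = [[0.1755, -0.0626],
 [-0.0626, 0.1267]].

Step 4 — quadratic form (x̄ - mu_0)^T · S^{-1} · (x̄ - mu_0):
  S^{-1} · (x̄ - mu_0) = (0.7675, -0.4563),
  (x̄ - mu_0)^T · [...] = (3.75)·(0.7675) + (-1.75)·(-0.4563) = 3.6768.

Step 5 — scale by n: T² = 4 · 3.6768 = 14.707.

T² ≈ 14.707


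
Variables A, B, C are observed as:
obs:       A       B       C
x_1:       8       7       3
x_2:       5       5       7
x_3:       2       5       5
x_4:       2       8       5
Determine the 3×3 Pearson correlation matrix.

Step 1 — column means:
  mean(A) = (8 + 5 + 2 + 2) / 4 = 17/4 = 4.25
  mean(B) = (7 + 5 + 5 + 8) / 4 = 25/4 = 6.25
  mean(C) = (3 + 7 + 5 + 5) / 4 = 20/4 = 5

Step 2 — sample variances and covariances s[i,j] = (1/(n-1)) · Σ_k (x_{k,i} - mean_i) · (x_{k,j} - mean_j), with n-1 = 3:
  s[A,A] = ((3.75)·(3.75) + (0.75)·(0.75) + (-2.25)·(-2.25) + (-2.25)·(-2.25)) / 3 = 24.75/3 = 8.25
  s[A,B] = ((3.75)·(0.75) + (0.75)·(-1.25) + (-2.25)·(-1.25) + (-2.25)·(1.75)) / 3 = 0.75/3 = 0.25
  s[A,C] = ((3.75)·(-2) + (0.75)·(2) + (-2.25)·(0) + (-2.25)·(0)) / 3 = -6/3 = -2
  s[B,B] = ((0.75)·(0.75) + (-1.25)·(-1.25) + (-1.25)·(-1.25) + (1.75)·(1.75)) / 3 = 6.75/3 = 2.25
  s[B,C] = ((0.75)·(-2) + (-1.25)·(2) + (-1.25)·(0) + (1.75)·(0)) / 3 = -4/3 = -1.3333
  s[C,C] = ((-2)·(-2) + (2)·(2) + (0)·(0) + (0)·(0)) / 3 = 8/3 = 2.6667
  Sample standard deviations s_i = √(s[i,i]):
  s(A) = √(8.25) = 2.8723
  s(B) = √(2.25) = 1.5
  s(C) = √(2.6667) = 1.633

Step 3 — r_{ij} = s_{ij} / (s_i · s_j):
  r[A,A] = 1 (diagonal).
  r[A,B] = 0.25 / (2.8723 · 1.5) = 0.25 / 4.3084 = 0.058
  r[A,C] = -2 / (2.8723 · 1.633) = -2 / 4.6904 = -0.4264
  r[B,B] = 1 (diagonal).
  r[B,C] = -1.3333 / (1.5 · 1.633) = -1.3333 / 2.4495 = -0.5443
  r[C,C] = 1 (diagonal).

R is symmetric with unit diagonal. Assembling:

R = [[1, 0.058, -0.4264],
 [0.058, 1, -0.5443],
 [-0.4264, -0.5443, 1]]


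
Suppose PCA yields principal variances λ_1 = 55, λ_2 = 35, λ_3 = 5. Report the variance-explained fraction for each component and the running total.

Step 1 — total variance = trace(Sigma) = Σ λ_i = 55 + 35 + 5 = 95.

Step 2 — fraction explained by component i = λ_i / Σ λ:
  PC1: 55/95 = 0.5789
  PC2: 35/95 = 0.3684
  PC3: 5/95 = 0.0526

Step 3 — cumulative fraction after k components = (λ_1 + ... + λ_k) / Σ λ:
  k = 1: 55/95 = 0.5789
  k = 2: (55 + 35)/95 = 90/95 = 0.9474
  k = 3: (55 + 35 + 5)/95 = 95/95 = 1

Summary (fraction, with percent):

explained: PC1 0.5789 (57.89%), PC2 0.3684 (36.84%), PC3 0.0526 (5.26%);  cumulative: 0.5789, 0.9474, 1


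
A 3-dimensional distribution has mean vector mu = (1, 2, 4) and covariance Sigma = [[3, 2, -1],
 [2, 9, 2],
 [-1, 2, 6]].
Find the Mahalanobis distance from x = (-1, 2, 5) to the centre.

Step 1 — centre the observation: (x - mu) = (-2, 0, 1).

Step 2 — invert Sigma (cofactor / det for 3×3, or solve directly):
  Sigma^{-1} = [[0.4587, -0.1284, 0.1193],
 [-0.1284, 0.156, -0.0734],
 [0.1193, -0.0734, 0.211]].

Step 3 — form the quadratic (x - mu)^T · Sigma^{-1} · (x - mu):
  Sigma^{-1} · (x - mu) = (-0.7982, 0.1835, -0.0275).
  (x - mu)^T · [Sigma^{-1} · (x - mu)] = (-2)·(-0.7982) + (0)·(0.1835) + (1)·(-0.0275) = 1.5688.

Step 4 — take square root: d = √(1.5688) ≈ 1.2525.

d(x, mu) = √(1.5688) ≈ 1.2525


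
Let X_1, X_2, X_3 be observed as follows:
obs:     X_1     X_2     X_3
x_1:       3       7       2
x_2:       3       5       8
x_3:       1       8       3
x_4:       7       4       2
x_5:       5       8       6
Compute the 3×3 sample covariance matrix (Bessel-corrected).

Step 1 — column means:
  mean(X_1) = (3 + 3 + 1 + 7 + 5) / 5 = 19/5 = 3.8
  mean(X_2) = (7 + 5 + 8 + 4 + 8) / 5 = 32/5 = 6.4
  mean(X_3) = (2 + 8 + 3 + 2 + 6) / 5 = 21/5 = 4.2

Step 2 — sample covariance S[i,j] = (1/(n-1)) · Σ_k (x_{k,i} - mean_i) · (x_{k,j} - mean_j), with n-1 = 4.
  S[X_1,X_1] = ((-0.8)·(-0.8) + (-0.8)·(-0.8) + (-2.8)·(-2.8) + (3.2)·(3.2) + (1.2)·(1.2)) / 4 = 20.8/4 = 5.2
  S[X_1,X_2] = ((-0.8)·(0.6) + (-0.8)·(-1.4) + (-2.8)·(1.6) + (3.2)·(-2.4) + (1.2)·(1.6)) / 4 = -9.6/4 = -2.4
  S[X_1,X_3] = ((-0.8)·(-2.2) + (-0.8)·(3.8) + (-2.8)·(-1.2) + (3.2)·(-2.2) + (1.2)·(1.8)) / 4 = -2.8/4 = -0.7
  S[X_2,X_2] = ((0.6)·(0.6) + (-1.4)·(-1.4) + (1.6)·(1.6) + (-2.4)·(-2.4) + (1.6)·(1.6)) / 4 = 13.2/4 = 3.3
  S[X_2,X_3] = ((0.6)·(-2.2) + (-1.4)·(3.8) + (1.6)·(-1.2) + (-2.4)·(-2.2) + (1.6)·(1.8)) / 4 = -0.4/4 = -0.1
  S[X_3,X_3] = ((-2.2)·(-2.2) + (3.8)·(3.8) + (-1.2)·(-1.2) + (-2.2)·(-2.2) + (1.8)·(1.8)) / 4 = 28.8/4 = 7.2

S is symmetric (S[j,i] = S[i,j]). Assembling:

S = [[5.2, -2.4, -0.7],
 [-2.4, 3.3, -0.1],
 [-0.7, -0.1, 7.2]]


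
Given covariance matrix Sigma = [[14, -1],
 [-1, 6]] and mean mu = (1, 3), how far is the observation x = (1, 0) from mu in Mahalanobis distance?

Step 1 — centre the observation: (x - mu) = (0, -3).

Step 2 — invert Sigma. det(Sigma) = 14·6 - (-1)² = 83.
  Sigma^{-1} = (1/det) · [[d, -b], [-b, a]] = [[0.0723, 0.012],
 [0.012, 0.1687]].

Step 3 — form the quadratic (x - mu)^T · Sigma^{-1} · (x - mu):
  Sigma^{-1} · (x - mu) = (-0.0361, -0.506).
  (x - mu)^T · [Sigma^{-1} · (x - mu)] = (0)·(-0.0361) + (-3)·(-0.506) = 1.5181.

Step 4 — take square root: d = √(1.5181) ≈ 1.2321.

d(x, mu) = √(1.5181) ≈ 1.2321


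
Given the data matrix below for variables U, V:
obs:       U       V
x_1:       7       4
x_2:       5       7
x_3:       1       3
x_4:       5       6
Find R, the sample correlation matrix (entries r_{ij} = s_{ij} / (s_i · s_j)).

Step 1 — column means:
  mean(U) = (7 + 5 + 1 + 5) / 4 = 18/4 = 4.5
  mean(V) = (4 + 7 + 3 + 6) / 4 = 20/4 = 5

Step 2 — sample variances and covariances s[i,j] = (1/(n-1)) · Σ_k (x_{k,i} - mean_i) · (x_{k,j} - mean_j), with n-1 = 3:
  s[U,U] = ((2.5)·(2.5) + (0.5)·(0.5) + (-3.5)·(-3.5) + (0.5)·(0.5)) / 3 = 19/3 = 6.3333
  s[U,V] = ((2.5)·(-1) + (0.5)·(2) + (-3.5)·(-2) + (0.5)·(1)) / 3 = 6/3 = 2
  s[V,V] = ((-1)·(-1) + (2)·(2) + (-2)·(-2) + (1)·(1)) / 3 = 10/3 = 3.3333
  Sample standard deviations s_i = √(s[i,i]):
  s(U) = √(6.3333) = 2.5166
  s(V) = √(3.3333) = 1.8257

Step 3 — r_{ij} = s_{ij} / (s_i · s_j):
  r[U,U] = 1 (diagonal).
  r[U,V] = 2 / (2.5166 · 1.8257) = 2 / 4.5947 = 0.4353
  r[V,V] = 1 (diagonal).

R is symmetric with unit diagonal. Assembling:

R = [[1, 0.4353],
 [0.4353, 1]]


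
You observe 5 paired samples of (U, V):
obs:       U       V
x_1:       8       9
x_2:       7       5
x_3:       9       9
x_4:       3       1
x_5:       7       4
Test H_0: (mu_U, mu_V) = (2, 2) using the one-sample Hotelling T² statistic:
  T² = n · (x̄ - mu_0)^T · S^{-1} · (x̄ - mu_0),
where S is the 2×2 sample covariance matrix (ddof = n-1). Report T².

Step 1 — sample mean vector:
  mean(U) = (8 + 7 + 9 + 3 + 7) / 5 = 34/5 = 6.8
  mean(V) = (9 + 5 + 9 + 1 + 4) / 5 = 28/5 = 5.6
  x̄ = (6.8, 5.6),  deviation x̄ - mu_0 = (6.8, 5.6) - (2, 2) = (4.8, 3.6).

Step 2 — sample covariance matrix, S[i,j] = (1/(n-1)) · Σ_k (x_{k,i} - mean_i) · (x_{k,j} - mean_j), divisor n-1 = 4:
  S[U,U] = ((1.2)·(1.2) + (0.2)·(0.2) + (2.2)·(2.2) + (-3.8)·(-3.8) + (0.2)·(0.2)) / 4 = 20.8/4 = 5.2
  S[U,V] = ((1.2)·(3.4) + (0.2)·(-0.6) + (2.2)·(3.4) + (-3.8)·(-4.6) + (0.2)·(-1.6)) / 4 = 28.6/4 = 7.15
  S[V,V] = ((3.4)·(3.4) + (-0.6)·(-0.6) + (3.4)·(3.4) + (-4.6)·(-4.6) + (-1.6)·(-1.6)) / 4 = 47.2/4 = 11.8
  S = [[5.2, 7.15],
 [7.15, 11.8]].

Step 3 — invert S. det(S) = 5.2·11.8 - (7.15)² = 10.2375.
  S^{-1} = (1/det) · [[d, -b], [-b, a]] = [[1.1526, -0.6984],
 [-0.6984, 0.5079]].

Step 4 — quadratic form (x̄ - mu_0)^T · S^{-1} · (x̄ - mu_0):
  S^{-1} · (x̄ - mu_0) = (3.0183, -1.5238),
  (x̄ - mu_0)^T · [...] = (4.8)·(3.0183) + (3.6)·(-1.5238) = 9.0022.

Step 5 — scale by n: T² = 5 · 9.0022 = 45.011.

T² ≈ 45.011


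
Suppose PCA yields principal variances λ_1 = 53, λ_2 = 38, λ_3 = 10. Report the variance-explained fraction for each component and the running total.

Step 1 — total variance = trace(Sigma) = Σ λ_i = 53 + 38 + 10 = 101.

Step 2 — fraction explained by component i = λ_i / Σ λ:
  PC1: 53/101 = 0.5248
  PC2: 38/101 = 0.3762
  PC3: 10/101 = 0.099

Step 3 — cumulative fraction after k components = (λ_1 + ... + λ_k) / Σ λ:
  k = 1: 53/101 = 0.5248
  k = 2: (53 + 38)/101 = 91/101 = 0.901
  k = 3: (53 + 38 + 10)/101 = 101/101 = 1

Summary (fraction, with percent):

explained: PC1 0.5248 (52.48%), PC2 0.3762 (37.62%), PC3 0.099 (9.9%);  cumulative: 0.5248, 0.901, 1


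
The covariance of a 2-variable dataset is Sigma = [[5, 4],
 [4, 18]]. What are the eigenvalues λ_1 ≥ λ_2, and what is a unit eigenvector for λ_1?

Step 1 — characteristic polynomial of 2×2 Sigma:
  det(Sigma - λI) = λ² - trace · λ + det = 0.
  trace = 5 + 18 = 23, det = 5·18 - (4)² = 74.
Step 2 — discriminant:
  Δ = trace² - 4·det = 529 - 296 = 233.
Step 3 — eigenvalues:
  λ = (trace ± √Δ)/2 = (23 ± 15.2643)/2,
  λ_1 = 19.1322,  λ_2 = 3.8678.

Step 4 — unit eigenvector for λ_1: solve (Sigma - λ_1 I)v = 0. First row:
  (5 - 19.1322)·v_x + (4)·v_y = 0, i.e. (-14.1322)·v_x + (4)·v_y = 0,
  so v ∝ (b, λ_1 - a) = (4, 14.1322) = u.
  ||u|| = √((4)² + (14.1322)²) = √(215.7182) ≈ 14.6873,
  v_1 = u/||u|| ≈ (0.2723, 0.9622) (||v_1|| = 1).

λ_1 = 19.1322,  λ_2 = 3.8678;  v_1 ≈ (0.2723, 0.9622)


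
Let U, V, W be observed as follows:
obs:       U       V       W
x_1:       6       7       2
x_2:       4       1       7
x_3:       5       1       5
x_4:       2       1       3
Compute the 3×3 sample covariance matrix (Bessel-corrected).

Step 1 — column means:
  mean(U) = (6 + 4 + 5 + 2) / 4 = 17/4 = 4.25
  mean(V) = (7 + 1 + 1 + 1) / 4 = 10/4 = 2.5
  mean(W) = (2 + 7 + 5 + 3) / 4 = 17/4 = 4.25

Step 2 — sample covariance S[i,j] = (1/(n-1)) · Σ_k (x_{k,i} - mean_i) · (x_{k,j} - mean_j), with n-1 = 3.
  S[U,U] = ((1.75)·(1.75) + (-0.25)·(-0.25) + (0.75)·(0.75) + (-2.25)·(-2.25)) / 3 = 8.75/3 = 2.9167
  S[U,V] = ((1.75)·(4.5) + (-0.25)·(-1.5) + (0.75)·(-1.5) + (-2.25)·(-1.5)) / 3 = 10.5/3 = 3.5
  S[U,W] = ((1.75)·(-2.25) + (-0.25)·(2.75) + (0.75)·(0.75) + (-2.25)·(-1.25)) / 3 = -1.25/3 = -0.4167
  S[V,V] = ((4.5)·(4.5) + (-1.5)·(-1.5) + (-1.5)·(-1.5) + (-1.5)·(-1.5)) / 3 = 27/3 = 9
  S[V,W] = ((4.5)·(-2.25) + (-1.5)·(2.75) + (-1.5)·(0.75) + (-1.5)·(-1.25)) / 3 = -13.5/3 = -4.5
  S[W,W] = ((-2.25)·(-2.25) + (2.75)·(2.75) + (0.75)·(0.75) + (-1.25)·(-1.25)) / 3 = 14.75/3 = 4.9167

S is symmetric (S[j,i] = S[i,j]). Assembling:

S = [[2.9167, 3.5, -0.4167],
 [3.5, 9, -4.5],
 [-0.4167, -4.5, 4.9167]]


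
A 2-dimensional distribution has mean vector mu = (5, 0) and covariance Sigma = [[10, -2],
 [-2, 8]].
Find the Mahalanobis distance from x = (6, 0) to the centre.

Step 1 — centre the observation: (x - mu) = (1, 0).

Step 2 — invert Sigma. det(Sigma) = 10·8 - (-2)² = 76.
  Sigma^{-1} = (1/det) · [[d, -b], [-b, a]] = [[0.1053, 0.0263],
 [0.0263, 0.1316]].

Step 3 — form the quadratic (x - mu)^T · Sigma^{-1} · (x - mu):
  Sigma^{-1} · (x - mu) = (0.1053, 0.0263).
  (x - mu)^T · [Sigma^{-1} · (x - mu)] = (1)·(0.1053) + (0)·(0.0263) = 0.1053.

Step 4 — take square root: d = √(0.1053) ≈ 0.3244.

d(x, mu) = √(0.1053) ≈ 0.3244


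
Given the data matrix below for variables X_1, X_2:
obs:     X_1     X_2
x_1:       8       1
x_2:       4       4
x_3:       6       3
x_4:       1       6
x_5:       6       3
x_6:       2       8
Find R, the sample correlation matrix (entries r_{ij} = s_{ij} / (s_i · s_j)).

Step 1 — column means:
  mean(X_1) = (8 + 4 + 6 + 1 + 6 + 2) / 6 = 27/6 = 4.5
  mean(X_2) = (1 + 4 + 3 + 6 + 3 + 8) / 6 = 25/6 = 4.1667

Step 2 — sample variances and covariances s[i,j] = (1/(n-1)) · Σ_k (x_{k,i} - mean_i) · (x_{k,j} - mean_j), with n-1 = 5:
  s[X_1,X_1] = ((3.5)·(3.5) + (-0.5)·(-0.5) + (1.5)·(1.5) + (-3.5)·(-3.5) + (1.5)·(1.5) + (-2.5)·(-2.5)) / 5 = 35.5/5 = 7.1
  s[X_1,X_2] = ((3.5)·(-3.1667) + (-0.5)·(-0.1667) + (1.5)·(-1.1667) + (-3.5)·(1.8333) + (1.5)·(-1.1667) + (-2.5)·(3.8333)) / 5 = -30.5/5 = -6.1
  s[X_2,X_2] = ((-3.1667)·(-3.1667) + (-0.1667)·(-0.1667) + (-1.1667)·(-1.1667) + (1.8333)·(1.8333) + (-1.1667)·(-1.1667) + (3.8333)·(3.8333)) / 5 = 30.8333/5 = 6.1667
  Sample standard deviations s_i = √(s[i,i]):
  s(X_1) = √(7.1) = 2.6646
  s(X_2) = √(6.1667) = 2.4833

Step 3 — r_{ij} = s_{ij} / (s_i · s_j):
  r[X_1,X_1] = 1 (diagonal).
  r[X_1,X_2] = -6.1 / (2.6646 · 2.4833) = -6.1 / 6.6169 = -0.9219
  r[X_2,X_2] = 1 (diagonal).

R is symmetric with unit diagonal. Assembling:

R = [[1, -0.9219],
 [-0.9219, 1]]


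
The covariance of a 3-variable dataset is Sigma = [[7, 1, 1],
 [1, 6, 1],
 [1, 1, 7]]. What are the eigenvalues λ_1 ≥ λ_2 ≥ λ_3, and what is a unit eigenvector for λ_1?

Step 1 — characteristic polynomial p(λ) = det(λI - Sigma) = λ³ - tr·λ² + c_1·λ - det, where tr = trace, c_1 = sum of the principal 2×2 minors, det = det(Sigma):
  tr = 7 + 6 + 7 = 20,
  c_1 = (7·6 - (1)²) + (7·7 - (1)²) + (6·7 - (1)²) = 41 + 48 + 41 = 130,
  det = 7·(6·7 - (1)²) - (1)·((1)·7 - (1)·(1)) + (1)·((1)·(1) - 6·(1)) = 7·(41) - (1)·(6) + (1)·(-5) = 276.
  So p(λ) = λ³ - 20λ² + 130λ - 276.
Step 2 — look for an integer root (rational root theorem: any rational root is an integer divisor of 276). Testing λ = 6:
  p(6) = 216 - 720 + 780 - 276 = 0  ✓
  Dividing out (λ - 6): p(λ) = (λ - 6)(λ² - 14λ + 46).
Step 3 — remaining eigenvalues from the quadratic λ² - 14λ + 46 = 0:
  Δ = 14² - 4·46 = 196 - 184 = 12,  λ = (14 ± √12)/2 = (14 ± 3.4641)/2 ≈ 8.7321 or 5.2679.
  Sorted: λ_1 = 8.7321,  λ_2 = 6,  λ_3 = 5.2679  (check: sum = 20 = tr ✓).

Step 4 — unit eigenvector for λ_1 ≈ 8.7321: v spans the null space of (Sigma - λ_1 I), whose rows are
  r_1 = (-1.7321, 1, 1),  r_2 = (1, -2.7321, 1),  r_3 = (1, 1, -1.7321).
  v is orthogonal to every row, so take v ∝ r_1 × r_2 = ((1)·(1) - (1)·(-2.7321), (1)·(1) - (-1.7321)·(1), (-1.7321)·(-2.7321) - (1)·(1)) ≈ (3.7321, 2.7321, 3.7321).
  Let u = (3.7321, 2.7321, 3.7321).
  ||u|| = √((3.7321)² + (2.7321)² + (3.7321)²) = √(35.3205) ≈ 5.9431,  v_1 = u/||u|| ≈ (0.628, 0.4597, 0.628) (||v_1|| = 1).

λ_1 = 8.7321,  λ_2 = 6,  λ_3 = 5.2679;  v_1 ≈ (0.628, 0.4597, 0.628)


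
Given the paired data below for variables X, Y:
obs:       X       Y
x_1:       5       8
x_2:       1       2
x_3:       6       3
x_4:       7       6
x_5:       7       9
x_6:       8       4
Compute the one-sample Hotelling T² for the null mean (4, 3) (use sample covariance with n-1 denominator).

Step 1 — sample mean vector:
  mean(X) = (5 + 1 + 6 + 7 + 7 + 8) / 6 = 34/6 = 5.6667
  mean(Y) = (8 + 2 + 3 + 6 + 9 + 4) / 6 = 32/6 = 5.3333
  x̄ = (5.6667, 5.3333),  deviation x̄ - mu_0 = (5.6667, 5.3333) - (4, 3) = (1.6667, 2.3333).

Step 2 — sample covariance matrix, S[i,j] = (1/(n-1)) · Σ_k (x_{k,i} - mean_i) · (x_{k,j} - mean_j), divisor n-1 = 5:
  S[X,X] = ((-0.6667)·(-0.6667) + (-4.6667)·(-4.6667) + (0.3333)·(0.3333) + (1.3333)·(1.3333) + (1.3333)·(1.3333) + (2.3333)·(2.3333)) / 5 = 31.3333/5 = 6.2667
  S[X,Y] = ((-0.6667)·(2.6667) + (-4.6667)·(-3.3333) + (0.3333)·(-2.3333) + (1.3333)·(0.6667) + (1.3333)·(3.6667) + (2.3333)·(-1.3333)) / 5 = 15.6667/5 = 3.1333
  S[Y,Y] = ((2.6667)·(2.6667) + (-3.3333)·(-3.3333) + (-2.3333)·(-2.3333) + (0.6667)·(0.6667) + (3.6667)·(3.6667) + (-1.3333)·(-1.3333)) / 5 = 39.3333/5 = 7.8667
  S = [[6.2667, 3.1333],
 [3.1333, 7.8667]].

Step 3 — invert S. det(S) = 6.2667·7.8667 - (3.1333)² = 39.48.
  S^{-1} = (1/det) · [[d, -b], [-b, a]] = [[0.1993, -0.0794],
 [-0.0794, 0.1587]].

Step 4 — quadratic form (x̄ - mu_0)^T · S^{-1} · (x̄ - mu_0):
  S^{-1} · (x̄ - mu_0) = (0.1469, 0.2381),
  (x̄ - mu_0)^T · [...] = (1.6667)·(0.1469) + (2.3333)·(0.2381) = 0.8004.

Step 5 — scale by n: T² = 6 · 0.8004 = 4.8024.

T² ≈ 4.8024


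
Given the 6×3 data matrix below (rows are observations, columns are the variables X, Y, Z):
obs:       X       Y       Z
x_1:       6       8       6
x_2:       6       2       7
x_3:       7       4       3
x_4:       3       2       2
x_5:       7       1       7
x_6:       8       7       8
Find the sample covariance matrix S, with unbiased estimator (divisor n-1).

Step 1 — column means:
  mean(X) = (6 + 6 + 7 + 3 + 7 + 8) / 6 = 37/6 = 6.1667
  mean(Y) = (8 + 2 + 4 + 2 + 1 + 7) / 6 = 24/6 = 4
  mean(Z) = (6 + 7 + 3 + 2 + 7 + 8) / 6 = 33/6 = 5.5

Step 2 — sample covariance S[i,j] = (1/(n-1)) · Σ_k (x_{k,i} - mean_i) · (x_{k,j} - mean_j), with n-1 = 5.
  S[X,X] = ((-0.1667)·(-0.1667) + (-0.1667)·(-0.1667) + (0.8333)·(0.8333) + (-3.1667)·(-3.1667) + (0.8333)·(0.8333) + (1.8333)·(1.8333)) / 5 = 14.8333/5 = 2.9667
  S[X,Y] = ((-0.1667)·(4) + (-0.1667)·(-2) + (0.8333)·(0) + (-3.1667)·(-2) + (0.8333)·(-3) + (1.8333)·(3)) / 5 = 9/5 = 1.8
  S[X,Z] = ((-0.1667)·(0.5) + (-0.1667)·(1.5) + (0.8333)·(-2.5) + (-3.1667)·(-3.5) + (0.8333)·(1.5) + (1.8333)·(2.5)) / 5 = 14.5/5 = 2.9
  S[Y,Y] = ((4)·(4) + (-2)·(-2) + (0)·(0) + (-2)·(-2) + (-3)·(-3) + (3)·(3)) / 5 = 42/5 = 8.4
  S[Y,Z] = ((4)·(0.5) + (-2)·(1.5) + (0)·(-2.5) + (-2)·(-3.5) + (-3)·(1.5) + (3)·(2.5)) / 5 = 9/5 = 1.8
  S[Z,Z] = ((0.5)·(0.5) + (1.5)·(1.5) + (-2.5)·(-2.5) + (-3.5)·(-3.5) + (1.5)·(1.5) + (2.5)·(2.5)) / 5 = 29.5/5 = 5.9

S is symmetric (S[j,i] = S[i,j]). Assembling:

S = [[2.9667, 1.8, 2.9],
 [1.8, 8.4, 1.8],
 [2.9, 1.8, 5.9]]
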